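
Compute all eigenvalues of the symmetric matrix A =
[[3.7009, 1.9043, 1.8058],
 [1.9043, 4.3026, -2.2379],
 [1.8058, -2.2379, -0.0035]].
sigma(A) ≈ {-2, 4, 6}

A is real symmetric, so its spectrum consists of real eigenvalues. Expanding the characteristic polynomial of the displayed matrix gives
  det(λ I - A) = p(λ) = λ^3 + (-8)λ^2 + (4)λ + (48).
Solving p(λ) = 0 yields eigenvalues ≈ -2, 4, 6. (A is shown rounded to 4 decimals, so these recover the underlying integer eigenvalues to within that precision.)
Verification: the trace of A = 8 equals the sum of eigenvalues 8, and det(A) ≈ -47.9996 matches the eigenvalue product -48.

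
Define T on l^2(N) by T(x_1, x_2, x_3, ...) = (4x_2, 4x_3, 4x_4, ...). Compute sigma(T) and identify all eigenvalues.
sigma(T) = closed disk {z in C : |z| ≤ 4}; sigma_p(T) = open disk {z in C : |z| < 4}

Note T = 4·V where V is the unit left shift (V x)_k = x_{k+1}; so sigma(T) = 4·sigma(V) and ||T|| = 4||V||. ||T x||^2 = 16sum_{k≥2} |x_k|^2 ≤ 16||x||^2, with equality on {x : x_1 = 0}, so ||T|| = 4. For any lambda with |lambda| < 4, set r = lambda/4 (|r| < 1); the vector x = (1, r, r^2, ...) is in l^2 and satisfies T x = 4(r, r^2, ...) = lambda x, so lambda is an eigenvalue. On the boundary |lambda| = 4 the geometric series diverges, so no l^2 eigenvector exists, but these lambda lie in the approximate point spectrum. Hence sigma(T) is the closed disk of radius 4 and sigma_p(T) is the open disk.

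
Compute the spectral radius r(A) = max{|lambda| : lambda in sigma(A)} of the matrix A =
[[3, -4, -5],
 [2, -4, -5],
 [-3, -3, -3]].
r(A) ≈ 7.9479

The eigenvalues of A are the roots of its characteristic polynomial. With M = A (coefficients from the trace, the sum of principal 2x2 minors, and det A):
  p(λ) = det(λ I - M) = λ^3 + 4λ^2 - 31λ + 3.
No integer candidate from the rational root theorem (±divisors of 3) is a root, so the roots are irrational. The cubic discriminant is Δ = 126833 > 0, so there are three distinct real roots. p(-8) = -5 and p(-7) = 73 have opposite signs, so a root lies in (-8, -7); Newton's method refines it to λ ≈ -7.9479. p(0) = 3 and p(1) = -23 have opposite signs, so a root lies in (0, 1); Newton's method refines it to λ ≈ 0.098. p(3) = -27 and p(4) = 7 have opposite signs, so a root lies in (3, 4); Newton's method refines it to λ ≈ 3.8499. Check (Vieta): the three roots sum to -4, matching tr M = -4.
Thus the eigenvalues (to 4 decimals) are -7.9479 (modulus 7.9479); 0.098 (modulus 0.098); 3.8499 (modulus 3.8499). The spectral radius is the largest modulus: r(A) ≈ 7.9479. (Cross-check: r(A) ≤ ||A||_2 ≈ 10.2157; equality holds whenever A is normal, though it can also hold for some non-normal A.)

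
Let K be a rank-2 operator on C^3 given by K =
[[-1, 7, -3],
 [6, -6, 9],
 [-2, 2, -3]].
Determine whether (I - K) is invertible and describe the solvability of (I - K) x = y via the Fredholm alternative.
(I - K) is invertible (det(I - K) = -28 ≠ 0), so for every y in C^3 the equation (I - K) x = y has a unique solution.

K has rank 2 and factors as K = U V^T = u1 v1^T + u2 v2^T with u1 = (-2, 3, -1), v1 = (2, -2, 3), u2 = (1, 0, 0), v2 = (3, 3, 3) (multiplying out reproduces the displayed K). The nonzero eigenvalues of U V^T coincide with those of the 2 x 2 matrix G = V^T U = [[v1·u1, v1·u2], [v2·u1, v2·u2]] = [[-13, 2], [0, 3]], and by the Sylvester determinant identity det(I_3 - U V^T) = det(I_2 - V^T U) = det([[14, -2], [0, -2]]) = (14)(-2) - (-2)(0) = -28. (Direct check: I - K =
[[2, -7, 3],
 [-6, 7, -9],
 [2, -2, 4]]
has determinant -28.) The finite-dimensional Fredholm alternative says: either (I - K) is invertible, or ker(I - K) ≠ {0} and then range(I - K) = ker((I - K)^*)^⊥, with dim ker(I - K) = dim ker((I - K)^*). Since det(I - K) ≠ 0, 1 is not an eigenvalue of K and ker(I - K) = {0}, so we are in the first case: for every y there is a unique x = (I - K)^(-1) y. (Explicitly, by the Woodbury identity, (I - U V^T)^(-1) = I + U (I_2 - G)^(-1) V^T.)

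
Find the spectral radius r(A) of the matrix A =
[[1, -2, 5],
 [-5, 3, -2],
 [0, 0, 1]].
r(A) = (4 + sqrt(44))/2 ≈ 5.3166

The eigenvalues of A are the roots of its characteristic polynomial. With M = A (coefficients from the trace, the sum of principal 2x2 minors, and det A):
  p(λ) = det(λ I - M) = λ^3 - 5λ^2 - 3λ + 7.
By the rational root theorem any rational root is an integer divisor of 7. Testing λ = 1: p(1) = 1 - 5 - 3 + 7 = 0, so λ = 1 is a root. Dividing out (λ - 1) leaves p(λ) = (λ - 1)(λ^2 - 4λ - 7). For λ^2 - 4λ - 7 the discriminant is 44. It is nonnegative but not a perfect square, so the roots are real and irrational: λ = (4 ± sqrt(44))/2 ≈ 5.3166, -1.3166.
Thus the eigenvalues (to 4 decimals) are 5.3166 (modulus 5.3166); -1.3166 (modulus 1.3166); 1 (modulus 1). The spectral radius is the largest modulus: r(A) = (4 + sqrt(44))/2 ≈ 5.3166. (Cross-check: r(A) ≤ ||A||_2 ≈ 7.4691; equality holds whenever A is normal, though it can also hold for some non-normal A.)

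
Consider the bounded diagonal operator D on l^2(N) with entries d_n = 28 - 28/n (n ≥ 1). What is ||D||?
||D|| = 28

For a diagonal operator on l^2 with entries d_n, ||D|| = sup_n |d_n|. Here d_1 = 0, d_2 = 14, ..., and d_n = 28 - 28/n increases monotonically toward 28. All terms lie in [0, 28), so |d_n| = d_n and the supremum is the limit 28, which is not attained by any individual d_n. Hence ||D|| = 28.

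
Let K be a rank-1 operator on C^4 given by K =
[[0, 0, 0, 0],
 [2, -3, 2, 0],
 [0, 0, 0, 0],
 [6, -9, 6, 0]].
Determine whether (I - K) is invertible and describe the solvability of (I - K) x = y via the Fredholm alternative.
(I - K) is invertible (det(I - K) = 4 ≠ 0), so for every y in C^4 the equation (I - K) x = y has a unique solution.

K has rank 1, so it is an outer product K = u v^T: every row of K is a multiple of one row vector. Reading off the entries, u = (0, 1, 0, 3) and v = (2, -3, 2, 0) (row i of K equals u_i·v^T). A rank-one matrix u v^T satisfies K u = u (v·u) and kills the (3)-dimensional subspace v^⊥, so its characteristic polynomial is lambda^3 (lambda - v·u) with v·u = tr K = -3. Hence the eigenvalues of I - K are 1 (multiplicity 3) and 1 - (-3) = 4, so det(I - K) = 4. (Direct check: I - K =
[[1, 0, 0, 0],
 [-2, 4, -2, 0],
 [0, 0, 1, 0],
 [-6, 9, -6, 1]]
has determinant 4.) The finite-dimensional Fredholm alternative says: either (I - K) is invertible, or ker(I - K) ≠ {0} and then range(I - K) = ker((I - K)^*)^⊥, with dim ker(I - K) = dim ker((I - K)^*). Since det(I - K) ≠ 0, 1 is not an eigenvalue of K and ker(I - K) = {0}, so we are in the first case: for every y there is a unique x = (I - K)^(-1) y. Explicitly, by the Sherman–Morrison formula, (I - u v^T)^(-1) = I + u v^T/(1 - v·u), i.e. (I - K)^(-1) = I + K/(4).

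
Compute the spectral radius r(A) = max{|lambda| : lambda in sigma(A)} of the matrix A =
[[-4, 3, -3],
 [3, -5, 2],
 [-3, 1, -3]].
r(A) ≈ 9.1252

The eigenvalues of A are the roots of its characteristic polynomial. With M = A (coefficients from the trace, the sum of principal 2x2 minors, and det A):
  p(λ) = det(λ I - M) = λ^3 + 12λ^2 + 27λ + 7.
No integer candidate from the rational root theorem (±divisors of 7) is a root, so the roots are irrational. The cubic discriminant is Δ = 17361 > 0, so there are three distinct real roots. p(-10) = -63 and p(-9) = 7 have opposite signs, so a root lies in (-10, -9); Newton's method refines it to λ ≈ -9.1252. p(-3) = 7 and p(-2) = -7 have opposite signs, so a root lies in (-3, -2); Newton's method refines it to λ ≈ -2.5771. p(-1) = -9 and p(0) = 7 have opposite signs, so a root lies in (-1, 0); Newton's method refines it to λ ≈ -0.2977. Check (Vieta): the three roots sum to -12, matching tr M = -12.
Thus the eigenvalues (to 4 decimals) are -9.1252 (modulus 9.1252); -2.5771 (modulus 2.5771); -0.2977 (modulus 0.2977). The spectral radius is the largest modulus: r(A) ≈ 9.1252. (Cross-check: r(A) ≤ ||A||_2 ≈ 9.1606; equality holds whenever A is normal, though it can also hold for some non-normal A.)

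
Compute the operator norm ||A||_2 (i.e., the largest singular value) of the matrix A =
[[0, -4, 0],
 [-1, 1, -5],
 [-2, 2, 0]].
||A||_2 ≈ 5.5047 (= sqrt(largest eigenvalue of A^T A))

||A||_2 = sigma_max(A) = sqrt(lambda_max(A^T A)). Form the symmetric matrix M = A^T A =
[[5, -5, 5],
 [-5, 21, -5],
 [5, -5, 25]].
Its characteristic polynomial (trace, sum of principal 2x2 minors, determinant of M give the coefficients) is
  p(λ) = det(λ I - M) = λ^3 - 51λ^2 + 680λ - 1600.
No integer candidate from the rational root theorem (±divisors of 1600) is a root, so the roots are irrational. The cubic discriminant is Δ = 25672000 > 0, so there are three distinct real roots. p(2) = -436 and p(3) = 8 have opposite signs, so a root lies in (2, 3); Newton's method refines it to λ ≈ 2.9801. p(17) = 134 and p(18) = -52 have opposite signs, so a root lies in (17, 18); Newton's method refines it to λ ≈ 17.7186. p(30) = -100 and p(31) = 260 have opposite signs, so a root lies in (30, 31); Newton's method refines it to λ ≈ 30.3013. Check (Vieta): the three roots sum to 51, matching tr M = 51.
So the eigenvalues of A^T A are ≈ 2.9801, 17.7186, 30.3013 (all ≥ 0, as they must be for A^T A). The largest is λ_max ≈ 30.3013, hence ||A||_2 = sqrt(λ_max) ≈ 5.5047.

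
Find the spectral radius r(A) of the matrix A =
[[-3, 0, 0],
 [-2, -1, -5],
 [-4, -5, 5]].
r(A) = (4 + sqrt(136))/2 ≈ 7.831

The eigenvalues of A are the roots of its characteristic polynomial. With M = A (coefficients from the trace, the sum of principal 2x2 minors, and det A):
  p(λ) = det(λ I - M) = λ^3 - λ^2 - 42λ - 90.
By the rational root theorem any rational root is an integer divisor of 90. Testing λ = -3: p(-3) = -27 - 9 + 126 - 90 = 0, so λ = -3 is a root. Dividing out (λ + 3) leaves p(λ) = (λ + 3)(λ^2 - 4λ - 30). For λ^2 - 4λ - 30 the discriminant is 136. It is nonnegative but not a perfect square, so the roots are real and irrational: λ = (4 ± sqrt(136))/2 ≈ 7.831, -3.831.
Thus the eigenvalues (to 4 decimals) are 7.831 (modulus 7.831); -3.831 (modulus 3.831); -3 (modulus 3). The spectral radius is the largest modulus: r(A) = (4 + sqrt(136))/2 ≈ 7.831. (Cross-check: r(A) ≤ ||A||_2 ≈ 8.4385; equality holds whenever A is normal, though it can also hold for some non-normal A.)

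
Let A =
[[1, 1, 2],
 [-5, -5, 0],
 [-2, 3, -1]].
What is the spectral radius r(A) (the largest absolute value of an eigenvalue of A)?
r(A) ≈ 5.2788

The eigenvalues of A are the roots of its characteristic polynomial. With M = A (coefficients from the trace, the sum of principal 2x2 minors, and det A):
  p(λ) = det(λ I - M) = λ^3 + 5λ^2 + 8λ + 50.
No integer candidate from the rational root theorem (±divisors of 50) is a root, so the roots are irrational. The cubic discriminant is Δ = -56948 < 0, so there is one real root and a complex-conjugate pair. p(-6) = -34 and p(-5) = 10 have opposite signs, so a root lies in (-6, -5); Newton's method refines it to λ ≈ -5.2788. Dividing out (λ - (-5.2788)) leaves approximately λ^2 - 0.2788λ + 9.4718. For λ^2 - 0.2788λ + 9.4718 the discriminant is -37.8095. It is negative, so the remaining roots are the complex-conjugate pair λ ≈ 0.1394 ± 3.0745i. Their product equals the constant term, so |λ|^2 ≈ 9.4718 and |λ| ≈ 3.0776.
Thus the eigenvalues (to 4 decimals) are -5.2788 (modulus 5.2788); 0.1394 ± 3.0745i (modulus 3.0776). The spectral radius is the largest modulus: r(A) ≈ 5.2788. (Cross-check: r(A) ≤ ||A||_2 ≈ 7.2617; equality holds whenever A is normal, though it can also hold for some non-normal A.)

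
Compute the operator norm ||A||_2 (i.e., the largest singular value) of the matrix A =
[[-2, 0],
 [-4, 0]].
||A||_2 = sqrt(20) ≈ 4.4721 (= sqrt(largest eigenvalue of A^T A))

||A||_2 = sigma_max(A) = sqrt(lambda_max(A^T A)). Form the symmetric matrix M = A^T A =
[[20, 0],
 [0, 0]].
Its characteristic polynomial (trace, determinant of M give the coefficients) is
  p(λ) = det(λ I - M) = λ^2 - 20λ.
For λ^2 - 20λ the discriminant is 400. It is a perfect square (20^2), so the roots are rational: λ = (20 ± 20)/2 = 20, 0.
So the eigenvalues of A^T A are ≈ 0, 20 (all ≥ 0, as they must be for A^T A). The largest is λ_max = 20, hence ||A||_2 = sqrt(λ_max) = sqrt(20) ≈ 4.4721.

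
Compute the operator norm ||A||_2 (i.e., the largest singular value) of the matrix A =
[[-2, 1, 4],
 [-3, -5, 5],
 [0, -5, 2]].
||A||_2 ≈ 9.3639 (= sqrt(largest eigenvalue of A^T A))

||A||_2 = sigma_max(A) = sqrt(lambda_max(A^T A)). Form the symmetric matrix M = A^T A =
[[13, 13, -23],
 [13, 51, -31],
 [-23, -31, 45]].
Its characteristic polynomial (trace, sum of principal 2x2 minors, determinant of M give the coefficients) is
  p(λ) = det(λ I - M) = λ^3 - 109λ^2 + 1884λ - 1296.
No integer candidate from the rational root theorem (±divisors of 1296) is a root, so the roots are irrational. The cubic discriminant is Δ = 13454151120 > 0, so there are three distinct real roots. p(0) = -1296 and p(1) = 480 have opposite signs, so a root lies in (0, 1); Newton's method refines it to λ ≈ 0.7175. p(20) = 784 and p(21) = -540 have opposite signs, so a root lies in (20, 21); Newton's method refines it to λ ≈ 20.6007. p(87) = -3906 and p(88) = 1872 have opposite signs, so a root lies in (87, 88); Newton's method refines it to λ ≈ 87.6818. Check (Vieta): the three roots sum to 109, matching tr M = 109.
So the eigenvalues of A^T A are ≈ 0.7175, 20.6007, 87.6818 (all ≥ 0, as they must be for A^T A). The largest is λ_max ≈ 87.6818, hence ||A||_2 = sqrt(λ_max) ≈ 9.3639.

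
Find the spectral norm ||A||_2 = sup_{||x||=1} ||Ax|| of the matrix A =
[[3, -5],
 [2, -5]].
||A||_2 = sqrt((63 + sqrt(3869))/2) ≈ 7.9121 (= sqrt(largest eigenvalue of A^T A))

||A||_2 = sigma_max(A) = sqrt(lambda_max(A^T A)). Form the symmetric matrix M = A^T A =
[[13, -25],
 [-25, 50]].
Its characteristic polynomial (trace, determinant of M give the coefficients) is
  p(λ) = det(λ I - M) = λ^2 - 63λ + 25.
For λ^2 - 63λ + 25 the discriminant is 3869. It is nonnegative but not a perfect square, so the roots are real and irrational: λ = (63 ± sqrt(3869))/2 ≈ 62.6006, 0.3994.
So the eigenvalues of A^T A are ≈ 0.3994, 62.6006 (all ≥ 0, as they must be for A^T A). The largest is λ_max = (63 + sqrt(3869))/2 ≈ 62.6006, hence ||A||_2 = sqrt(λ_max) = sqrt((63 + sqrt(3869))/2) ≈ 7.9121.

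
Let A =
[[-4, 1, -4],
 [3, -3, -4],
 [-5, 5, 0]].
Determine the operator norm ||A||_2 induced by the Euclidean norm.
||A||_2 ≈ 9.0175 (= sqrt(largest eigenvalue of A^T A))

||A||_2 = sigma_max(A) = sqrt(lambda_max(A^T A)). Form the symmetric matrix M = A^T A =
[[50, -38, 4],
 [-38, 35, 8],
 [4, 8, 32]].
Its characteristic polynomial (trace, sum of principal 2x2 minors, determinant of M give the coefficients) is
  p(λ) = det(λ I - M) = λ^3 - 117λ^2 + 2946λ - 3600.
No integer candidate from the rational root theorem (±divisors of 3600) is a root, so the roots are irrational. The cubic discriminant is Δ = 15455581380 > 0, so there are three distinct real roots. p(1) = -770 and p(2) = 1832 have opposite signs, so a root lies in (1, 2); Newton's method refines it to λ ≈ 1.2871. p(34) = 616 and p(35) = -940 have opposite signs, so a root lies in (34, 35); Newton's method refines it to λ ≈ 34.398. p(81) = -1170 and p(82) = 2632 have opposite signs, so a root lies in (81, 82); Newton's method refines it to λ ≈ 81.315. Check (Vieta): the three roots sum to 117, matching tr M = 117.
So the eigenvalues of A^T A are ≈ 1.2871, 34.398, 81.315 (all ≥ 0, as they must be for A^T A). The largest is λ_max ≈ 81.315, hence ||A||_2 = sqrt(λ_max) ≈ 9.0175.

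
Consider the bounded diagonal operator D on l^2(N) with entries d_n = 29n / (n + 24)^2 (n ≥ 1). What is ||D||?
||D|| = 29/96 (attained at n = 24)

For D diagonal, ||D|| = sup_n |d_n|. Treat f(x) = 29x / (x + 24)^2 for real x > 0. By the quotient rule, f'(x) = 29(24 - x)/(x + 24)^3, which is positive for x < 24 and negative for x > 24. So f has a unique maximum at x = 24, and since 24 is a positive integer, the supremum over n ≥ 1 is attained at n = 24: d_24 = 29·24/(24 + 24)^2 = 29·24/2304 = 29/96. Hence ||D|| = 29/96.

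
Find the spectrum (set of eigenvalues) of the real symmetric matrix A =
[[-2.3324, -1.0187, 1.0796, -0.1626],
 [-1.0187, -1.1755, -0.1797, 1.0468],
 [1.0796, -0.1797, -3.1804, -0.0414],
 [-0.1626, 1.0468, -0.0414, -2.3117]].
sigma(A) ≈ {-4, -3, -2, 0}

A is real symmetric, so its spectrum consists of real eigenvalues. Expanding the characteristic polynomial of the displayed matrix gives
  det(λ I - A) = p(λ) = λ^4 + (9)λ^3 + (26)λ^2 + (24)λ + (0).
Solving p(λ) = 0 yields eigenvalues ≈ -4, -3, -2, 0. (A is shown rounded to 4 decimals, so these recover the underlying integer eigenvalues to within that precision.)
Verification: the trace of A = -9 equals the sum of eigenvalues -9, and det(A) ≈ 0.0004 matches the eigenvalue product 0.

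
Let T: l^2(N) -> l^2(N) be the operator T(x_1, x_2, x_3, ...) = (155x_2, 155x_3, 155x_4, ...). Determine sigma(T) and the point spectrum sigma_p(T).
sigma(T) = closed disk {z in C : |z| ≤ 155}; sigma_p(T) = open disk {z in C : |z| < 155}

Note T = 155·V where V is the unit left shift (V x)_k = x_{k+1}; so sigma(T) = 155·sigma(V) and ||T|| = 155||V||. ||T x||^2 = 24025sum_{k≥2} |x_k|^2 ≤ 24025||x||^2, with equality on {x : x_1 = 0}, so ||T|| = 155. For any lambda with |lambda| < 155, set r = lambda/155 (|r| < 1); the vector x = (1, r, r^2, ...) is in l^2 and satisfies T x = 155(r, r^2, ...) = lambda x, so lambda is an eigenvalue. On the boundary |lambda| = 155 the geometric series diverges, so no l^2 eigenvector exists, but these lambda lie in the approximate point spectrum. Hence sigma(T) is the closed disk of radius 155 and sigma_p(T) is the open disk.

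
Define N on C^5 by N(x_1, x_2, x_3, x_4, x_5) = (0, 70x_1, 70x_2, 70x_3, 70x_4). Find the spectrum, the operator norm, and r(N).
sigma(N) = {0}; ||N|| = 70; r(N) = 0. (N is nilpotent with N^5 = 0.)

On C^5, N is a strictly lower-triangular matrix with 70 on the subdiagonal and zeros elsewhere, so its characteristic polynomial is lambda^5 and every eigenvalue is 0: sigma(N) = {0}. For the operator norm, N e_i = 70e_{i+1} for i = 1, ..., 4 and N e_5 = 0, so the singular values of N are 70 (with multiplicity 4) and 0; hence ||N|| = 70. The spectral radius r(N) = max|lambda| = 0. Note ||N|| > r(N) — characteristic of non-normal nilpotent operators. Indeed N^5 = 0.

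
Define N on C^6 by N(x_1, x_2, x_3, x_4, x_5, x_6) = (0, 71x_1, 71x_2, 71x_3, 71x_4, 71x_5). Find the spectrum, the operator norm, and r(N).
sigma(N) = {0}; ||N|| = 71; r(N) = 0. (N is nilpotent with N^6 = 0.)

On C^6, N is a strictly lower-triangular matrix with 71 on the subdiagonal and zeros elsewhere, so its characteristic polynomial is lambda^6 and every eigenvalue is 0: sigma(N) = {0}. For the operator norm, N e_i = 71e_{i+1} for i = 1, ..., 5 and N e_6 = 0, so the singular values of N are 71 (with multiplicity 5) and 0; hence ||N|| = 71. The spectral radius r(N) = max|lambda| = 0. Note ||N|| > r(N) — characteristic of non-normal nilpotent operators. Indeed N^6 = 0.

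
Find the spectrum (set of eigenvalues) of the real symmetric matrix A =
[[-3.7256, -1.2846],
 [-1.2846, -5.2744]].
sigma(A) ≈ {-6, -3}

A is real symmetric, so its spectrum consists of real eigenvalues. Expanding the characteristic polynomial of the displayed matrix gives
  det(λ I - A) = p(λ) = λ^2 + (9)λ + (18).
Solving p(λ) = 0 yields eigenvalues ≈ -6, -3. (A is shown rounded to 4 decimals, so these recover the underlying integer eigenvalues to within that precision.)
Verification: the trace of A = -9 equals the sum of eigenvalues -9, and det(A) ≈ 18.0001 matches the eigenvalue product 18.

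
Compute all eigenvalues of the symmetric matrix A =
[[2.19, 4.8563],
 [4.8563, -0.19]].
sigma(A) ≈ {-4, 6}

A is real symmetric, so its spectrum consists of real eigenvalues. Expanding the characteristic polynomial of the displayed matrix gives
  det(λ I - A) = p(λ) = λ^2 + (-2)λ + (-24).
Solving p(λ) = 0 yields eigenvalues ≈ -4, 6. (A is shown rounded to 4 decimals, so these recover the underlying integer eigenvalues to within that precision.)
Verification: the trace of A = 2 equals the sum of eigenvalues 2, and det(A) ≈ -23.9997 matches the eigenvalue product -24.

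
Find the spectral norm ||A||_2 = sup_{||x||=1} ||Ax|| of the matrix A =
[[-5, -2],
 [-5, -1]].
||A||_2 = sqrt((55 + sqrt(2925))/2) ≈ 7.3852 (= sqrt(largest eigenvalue of A^T A))

||A||_2 = sigma_max(A) = sqrt(lambda_max(A^T A)). Form the symmetric matrix M = A^T A =
[[50, 15],
 [15, 5]].
Its characteristic polynomial (trace, determinant of M give the coefficients) is
  p(λ) = det(λ I - M) = λ^2 - 55λ + 25.
For λ^2 - 55λ + 25 the discriminant is 2925. It is nonnegative but not a perfect square, so the roots are real and irrational: λ = (55 ± sqrt(2925))/2 ≈ 54.5416, 0.4584.
So the eigenvalues of A^T A are ≈ 0.4584, 54.5416 (all ≥ 0, as they must be for A^T A). The largest is λ_max = (55 + sqrt(2925))/2 ≈ 54.5416, hence ||A||_2 = sqrt(λ_max) = sqrt((55 + sqrt(2925))/2) ≈ 7.3852.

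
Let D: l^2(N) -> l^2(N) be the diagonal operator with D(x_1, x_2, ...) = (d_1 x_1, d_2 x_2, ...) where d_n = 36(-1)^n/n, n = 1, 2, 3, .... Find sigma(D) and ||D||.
sigma(D) = {36(-1)^n/n : n ≥ 1} ∪ {0}; ||D|| = 36

A bounded diagonal operator on l^2 with diagonal entries d_n has spectrum equal to the closure of {d_n : n ≥ 1}: every d_n is an eigenvalue (with eigenvector e_n), so {d_n} ⊂ sigma(D); the spectrum is closed, so its closure is too; and for lambda not in the closure, (D - lambda I) has bounded inverse (the diagonal entries 1/(d_n - lambda) are bounded). For our sequence d_n = 36(-1)^n/n, n = 1, 2, 3, ...:
  - {d_n} = {36(-1)^n/n : n ≥ 1}; the only limit point is 0
  - closure = {36(-1)^n/n : n ≥ 1} ∪ {0}
For the norm: a diagonal operator has ||D|| = sup_n |d_n|. Here |d_n| = 36/n is decreasing, so sup_n |d_n| = |d_1| = 36. So ||D|| = 36.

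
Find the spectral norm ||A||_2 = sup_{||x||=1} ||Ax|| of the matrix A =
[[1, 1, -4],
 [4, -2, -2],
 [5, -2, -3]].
||A||_2 ≈ 8.2605 (= sqrt(largest eigenvalue of A^T A))

||A||_2 = sigma_max(A) = sqrt(lambda_max(A^T A)). Form the symmetric matrix M = A^T A =
[[42, -17, -27],
 [-17, 9, 6],
 [-27, 6, 29]].
Its characteristic polynomial (trace, sum of principal 2x2 minors, determinant of M give the coefficients) is
  p(λ) = det(λ I - M) = λ^3 - 80λ^2 + 803λ - 16.
No integer candidate from the rational root theorem (±divisors of 16) is a root, so the roots are irrational. The cubic discriminant is Δ = 2041377300 > 0, so there are three distinct real roots. p(0) = -16 and p(1) = 708 have opposite signs, so a root lies in (0, 1); Newton's method refines it to λ ≈ 0.02. p(11) = 468 and p(12) = -172 have opposite signs, so a root lies in (11, 12); Newton's method refines it to λ ≈ 11.7447. p(68) = -900 and p(69) = 3020 have opposite signs, so a root lies in (68, 69); Newton's method refines it to λ ≈ 68.2353. Check (Vieta): the three roots sum to 80, matching tr M = 80.
So the eigenvalues of A^T A are ≈ 0.02, 11.7447, 68.2353 (all ≥ 0, as they must be for A^T A). The largest is λ_max ≈ 68.2353, hence ||A||_2 = sqrt(λ_max) ≈ 8.2605.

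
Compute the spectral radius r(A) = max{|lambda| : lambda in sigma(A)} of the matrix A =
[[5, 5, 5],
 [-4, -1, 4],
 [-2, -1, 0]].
r(A) ≈ 5.5157

The eigenvalues of A are the roots of its characteristic polynomial. With M = A (coefficients from the trace, the sum of principal 2x2 minors, and det A):
  p(λ) = det(λ I - M) = λ^3 - 4λ^2 + 29λ + 10.
No integer candidate from the rational root theorem (±divisors of 10) is a root, so the roots are irrational. The cubic discriminant is Δ = -105120 < 0, so there is one real root and a complex-conjugate pair. p(-1) = -24 and p(0) = 10 have opposite signs, so a root lies in (-1, 0); Newton's method refines it to λ ≈ -0.3287. Dividing out (λ - (-0.3287)) leaves approximately λ^2 - 4.3287λ + 30.4228. For λ^2 - 4.3287λ + 30.4228 the discriminant is -102.9537. It is negative, so the remaining roots are the complex-conjugate pair λ ≈ 2.1644 ± 5.0733i. Their product equals the constant term, so |λ|^2 ≈ 30.4228 and |λ| ≈ 5.5157.
Thus the eigenvalues (to 4 decimals) are -0.3287 (modulus 0.3287); 2.1644 ± 5.0733i (modulus 5.5157). The spectral radius is the largest modulus: r(A) ≈ 5.5157. (Cross-check: r(A) ≤ ||A||_2 ≈ 8.8923; equality holds whenever A is normal, though it can also hold for some non-normal A.)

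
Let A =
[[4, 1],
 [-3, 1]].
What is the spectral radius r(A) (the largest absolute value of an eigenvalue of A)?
r(A) = sqrt(7) ≈ 2.6458

The eigenvalues of A are the roots of its characteristic polynomial. With M = A (coefficients from the trace and determinant):
  p(λ) = det(λ I - M) = λ^2 - 5λ + 7.
For λ^2 - 5λ + 7 the discriminant is -3. It is negative, so the roots are the complex-conjugate pair λ = 5/2 ± (sqrt(3)/2) i ≈ 2.5 ± 0.866i. For a conjugate pair the product of the roots equals the constant term, so |λ|^2 = 7 and |λ| = sqrt(7) ≈ 2.6458.
Thus the eigenvalues (to 4 decimals) are 2.5 ± 0.866i (modulus 2.6458). The spectral radius is the largest modulus: r(A) = sqrt(7) ≈ 2.6458. (Cross-check: r(A) ≤ ||A||_2 ≈ 5.0043; equality holds whenever A is normal, though it can also hold for some non-normal A.)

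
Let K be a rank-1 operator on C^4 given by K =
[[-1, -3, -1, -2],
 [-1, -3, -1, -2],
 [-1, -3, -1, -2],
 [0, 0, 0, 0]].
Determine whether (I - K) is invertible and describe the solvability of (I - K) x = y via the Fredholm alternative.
(I - K) is invertible (det(I - K) = 6 ≠ 0), so for every y in C^4 the equation (I - K) x = y has a unique solution.

K has rank 1, so it is an outer product K = u v^T: every row of K is a multiple of one row vector. Reading off the entries, u = (-1, -1, -1, 0) and v = (1, 3, 1, 2) (row i of K equals u_i·v^T). A rank-one matrix u v^T satisfies K u = u (v·u) and kills the (3)-dimensional subspace v^⊥, so its characteristic polynomial is lambda^3 (lambda - v·u) with v·u = tr K = -5. Hence the eigenvalues of I - K are 1 (multiplicity 3) and 1 - (-5) = 6, so det(I - K) = 6. (Direct check: I - K =
[[2, 3, 1, 2],
 [1, 4, 1, 2],
 [1, 3, 2, 2],
 [0, 0, 0, 1]]
has determinant 6.) The finite-dimensional Fredholm alternative says: either (I - K) is invertible, or ker(I - K) ≠ {0} and then range(I - K) = ker((I - K)^*)^⊥, with dim ker(I - K) = dim ker((I - K)^*). Since det(I - K) ≠ 0, 1 is not an eigenvalue of K and ker(I - K) = {0}, so we are in the first case: for every y there is a unique x = (I - K)^(-1) y. Explicitly, by the Sherman–Morrison formula, (I - u v^T)^(-1) = I + u v^T/(1 - v·u), i.e. (I - K)^(-1) = I + K/(6).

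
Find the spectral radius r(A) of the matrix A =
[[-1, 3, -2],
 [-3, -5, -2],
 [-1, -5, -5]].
r(A) ≈ 8.1976

The eigenvalues of A are the roots of its characteristic polynomial. With M = A (coefficients from the trace, the sum of principal 2x2 minors, and det A):
  p(λ) = det(λ I - M) = λ^3 + 11λ^2 + 32λ + 74.
No integer candidate from the rational root theorem (±divisors of 74) is a root, so the roots are irrational. The cubic discriminant is Δ = -80132 < 0, so there is one real root and a complex-conjugate pair. p(-9) = -52 and p(-8) = 10 have opposite signs, so a root lies in (-9, -8); Newton's method refines it to λ ≈ -8.1976. Dividing out (λ - (-8.1976)) leaves approximately λ^2 + 2.8024λ + 9.027. For λ^2 + 2.8024λ + 9.027 the discriminant is -28.2547. It is negative, so the remaining roots are the complex-conjugate pair λ ≈ -1.4012 ± 2.6578i. Their product equals the constant term, so |λ|^2 ≈ 9.027 and |λ| ≈ 3.0045.
Thus the eigenvalues (to 4 decimals) are -8.1976 (modulus 8.1976); -1.4012 ± 2.6578i (modulus 3.0045). The spectral radius is the largest modulus: r(A) ≈ 8.1976. (Cross-check: r(A) ≤ ||A||_2 ≈ 9.1661; equality holds whenever A is normal, though it can also hold for some non-normal A.)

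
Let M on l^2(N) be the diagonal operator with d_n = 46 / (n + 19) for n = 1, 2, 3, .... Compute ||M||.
||M|| = 23/10 (attained at n = 1)

For M diagonal, ||M|| = sup_n |d_n| = sup_n 46/(n + 19). This is positive and strictly decreasing in n, so the supremum is attained at n = 1: d_1 = 46/(1 + 19) = 23/10. Hence ||M|| = 23/10.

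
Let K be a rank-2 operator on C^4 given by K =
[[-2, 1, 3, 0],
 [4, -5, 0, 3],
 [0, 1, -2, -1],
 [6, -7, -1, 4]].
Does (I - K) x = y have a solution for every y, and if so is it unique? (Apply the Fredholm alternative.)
(I - K) is invertible (det(I - K) = 10 ≠ 0), so for every y in C^4 the equation (I - K) x = y has a unique solution.

K has rank 2 and factors as K = U V^T = u1 v1^T + u2 v2^T with u1 = (2, -1, -1, -2), v1 = (0, -1, 2, 1), u2 = (1, -2, 0, -3), v2 = (-2, 3, -1, -2) (multiplying out reproduces the displayed K). The nonzero eigenvalues of U V^T coincide with those of the 2 x 2 matrix G = V^T U = [[v1·u1, v1·u2], [v2·u1, v2·u2]] = [[-3, -1], [-2, -2]], and by the Sylvester determinant identity det(I_4 - U V^T) = det(I_2 - V^T U) = det([[4, 1], [2, 3]]) = (4)(3) - (1)(2) = 10. (Direct check: I - K =
[[3, -1, -3, 0],
 [-4, 6, 0, -3],
 [0, -1, 3, 1],
 [-6, 7, 1, -3]]
has determinant 10.) The finite-dimensional Fredholm alternative says: either (I - K) is invertible, or ker(I - K) ≠ {0} and then range(I - K) = ker((I - K)^*)^⊥, with dim ker(I - K) = dim ker((I - K)^*). Since det(I - K) ≠ 0, 1 is not an eigenvalue of K and ker(I - K) = {0}, so we are in the first case: for every y there is a unique x = (I - K)^(-1) y. (Explicitly, by the Woodbury identity, (I - U V^T)^(-1) = I + U (I_2 - G)^(-1) V^T.)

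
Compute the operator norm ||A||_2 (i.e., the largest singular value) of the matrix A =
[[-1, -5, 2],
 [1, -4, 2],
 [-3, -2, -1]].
||A||_2 ≈ 7.1992 (= sqrt(largest eigenvalue of A^T A))

||A||_2 = sigma_max(A) = sqrt(lambda_max(A^T A)). Form the symmetric matrix M = A^T A =
[[11, 7, 3],
 [7, 45, -16],
 [3, -16, 9]].
Its characteristic polynomial (trace, sum of principal 2x2 minors, determinant of M give the coefficients) is
  p(λ) = det(λ I - M) = λ^3 - 65λ^2 + 685λ - 121.
No integer candidate from the rational root theorem (±divisors of 121) is a root, so the roots are irrational. The cubic discriminant is Δ = 660460768 > 0, so there are three distinct real roots. p(0) = -121 and p(1) = 500 have opposite signs, so a root lies in (0, 1); Newton's method refines it to λ ≈ 0.1797. p(12) = 467 and p(13) = -4 have opposite signs, so a root lies in (12, 13); Newton's method refines it to λ ≈ 12.992. p(51) = -1600 and p(52) = 347 have opposite signs, so a root lies in (51, 52); Newton's method refines it to λ ≈ 51.8283. Check (Vieta): the three roots sum to 65, matching tr M = 65.
So the eigenvalues of A^T A are ≈ 0.1797, 12.992, 51.8283 (all ≥ 0, as they must be for A^T A). The largest is λ_max ≈ 51.8283, hence ||A||_2 = sqrt(λ_max) ≈ 7.1992.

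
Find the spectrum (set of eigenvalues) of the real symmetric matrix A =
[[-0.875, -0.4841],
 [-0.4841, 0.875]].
sigma(A) ≈ {-1, 1}

A is real symmetric, so its spectrum consists of real eigenvalues. Expanding the characteristic polynomial of the displayed matrix gives
  det(λ I - A) = p(λ) = λ^2 + (0)λ + (-1).
Solving p(λ) = 0 yields eigenvalues ≈ -1, 1. (A is shown rounded to 4 decimals, so these recover the underlying integer eigenvalues to within that precision.)
Verification: the trace of A = 0 equals the sum of eigenvalues 0, and det(A) ≈ -1.0000 matches the eigenvalue product -1.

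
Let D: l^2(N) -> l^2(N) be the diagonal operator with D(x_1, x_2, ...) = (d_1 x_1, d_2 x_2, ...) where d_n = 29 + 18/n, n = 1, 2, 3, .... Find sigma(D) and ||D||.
sigma(D) = {29 + 18/n : n ≥ 1} ∪ {29}; ||D|| = 47

A bounded diagonal operator on l^2 with diagonal entries d_n has spectrum equal to the closure of {d_n : n ≥ 1}: every d_n is an eigenvalue (with eigenvector e_n), so {d_n} ⊂ sigma(D); the spectrum is closed, so its closure is too; and for lambda not in the closure, (D - lambda I) has bounded inverse (the diagonal entries 1/(d_n - lambda) are bounded). For our sequence d_n = 29 + 18/n, n = 1, 2, 3, ...:
  - {d_n} = {29 + 18/n : n ≥ 1}; the only limit point is 29
  - closure = {29 + 18/n : n ≥ 1} ∪ {29}
For the norm: a diagonal operator has ||D|| = sup_n |d_n|. Here d_n = 29 + 18/n is positive and decreasing, so sup_n |d_n| = d_1 = 29 + 18 = 47. So ||D|| = 47.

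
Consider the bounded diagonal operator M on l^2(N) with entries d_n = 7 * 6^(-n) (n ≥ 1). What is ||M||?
||M|| = 7/6 (attained at n = 1)

For M diagonal, ||M|| = sup_n |d_n|. The sequence d_n = 7 * 6^(-n) is positive and strictly decreasing (ratio 6^(-1) < 1), so the supremum is d_1 = 7/6. Hence ||M|| = 7/6.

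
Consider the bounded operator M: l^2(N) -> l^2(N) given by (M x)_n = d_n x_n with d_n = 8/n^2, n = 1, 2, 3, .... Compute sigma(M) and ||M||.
sigma(M) = {8/n^2 : n ≥ 1} ∪ {0}; ||M|| = 8

A bounded diagonal operator on l^2 with diagonal entries d_n has spectrum equal to the closure of {d_n : n ≥ 1}: every d_n is an eigenvalue (with eigenvector e_n), so {d_n} ⊂ sigma(M); the spectrum is closed, so its closure is too; and for lambda not in the closure, (M - lambda I) has bounded inverse (the diagonal entries 1/(d_n - lambda) are bounded). For our sequence d_n = 8/n^2, n = 1, 2, 3, ...:
  - {d_n} = {8/n^2 : n ≥ 1}; the only limit point is 0
  - closure = {8/n^2 : n ≥ 1} ∪ {0}
For the norm: a diagonal operator has ||M|| = sup_n |d_n|. Here d_n = 8/n^2 is positive and decreasing, so sup_n |d_n| = d_1 = 8. So ||M|| = 8.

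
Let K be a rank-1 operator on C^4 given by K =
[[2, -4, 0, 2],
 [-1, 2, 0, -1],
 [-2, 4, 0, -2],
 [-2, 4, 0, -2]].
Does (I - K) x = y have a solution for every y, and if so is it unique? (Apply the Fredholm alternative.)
(I - K) is invertible (det(I - K) = -1 ≠ 0), so for every y in C^4 the equation (I - K) x = y has a unique solution.

K has rank 1, so it is an outer product K = u v^T: every row of K is a multiple of one row vector. Reading off the entries, u = (-2, 1, 2, 2) and v = (-1, 2, 0, -1) (row i of K equals u_i·v^T). A rank-one matrix u v^T satisfies K u = u (v·u) and kills the (3)-dimensional subspace v^⊥, so its characteristic polynomial is lambda^3 (lambda - v·u) with v·u = tr K = 2. Hence the eigenvalues of I - K are 1 (multiplicity 3) and 1 - (2) = -1, so det(I - K) = -1. (Direct check: I - K =
[[-1, 4, 0, -2],
 [1, -1, 0, 1],
 [2, -4, 1, 2],
 [2, -4, 0, 3]]
has determinant -1.) The finite-dimensional Fredholm alternative says: either (I - K) is invertible, or ker(I - K) ≠ {0} and then range(I - K) = ker((I - K)^*)^⊥, with dim ker(I - K) = dim ker((I - K)^*). Since det(I - K) ≠ 0, 1 is not an eigenvalue of K and ker(I - K) = {0}, so we are in the first case: for every y there is a unique x = (I - K)^(-1) y. Explicitly, by the Sherman–Morrison formula, (I - u v^T)^(-1) = I + u v^T/(1 - v·u), i.e. (I - K)^(-1) = I - K.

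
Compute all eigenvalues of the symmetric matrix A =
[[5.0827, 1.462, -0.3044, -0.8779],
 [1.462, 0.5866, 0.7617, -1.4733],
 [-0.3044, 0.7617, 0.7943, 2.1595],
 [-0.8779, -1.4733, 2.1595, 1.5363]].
sigma(A) ≈ {-2, 1, 3, 6}

A is real symmetric, so its spectrum consists of real eigenvalues. Expanding the characteristic polynomial of the displayed matrix gives
  det(λ I - A) = p(λ) = λ^4 + (-8)λ^3 + (7)λ^2 + (36)λ + (-36).
Solving p(λ) = 0 yields eigenvalues ≈ -2, 1, 3, 6. (A is shown rounded to 4 decimals, so these recover the underlying integer eigenvalues to within that precision.)
Verification: the trace of A = 8 equals the sum of eigenvalues 8, and det(A) ≈ -35.9994 matches the eigenvalue product -36.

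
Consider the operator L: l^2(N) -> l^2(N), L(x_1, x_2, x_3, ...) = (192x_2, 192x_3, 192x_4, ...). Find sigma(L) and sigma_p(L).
sigma(L) = closed disk {z in C : |z| ≤ 192}; sigma_p(L) = open disk {z in C : |z| < 192}

Note L = 192·V where V is the unit left shift (V x)_k = x_{k+1}; so sigma(L) = 192·sigma(V) and ||L|| = 192||V||. ||L x||^2 = 36864sum_{k≥2} |x_k|^2 ≤ 36864||x||^2, with equality on {x : x_1 = 0}, so ||L|| = 192. For any lambda with |lambda| < 192, set r = lambda/192 (|r| < 1); the vector x = (1, r, r^2, ...) is in l^2 and satisfies L x = 192(r, r^2, ...) = lambda x, so lambda is an eigenvalue. On the boundary |lambda| = 192 the geometric series diverges, so no l^2 eigenvector exists, but these lambda lie in the approximate point spectrum. Hence sigma(L) is the closed disk of radius 192 and sigma_p(L) is the open disk.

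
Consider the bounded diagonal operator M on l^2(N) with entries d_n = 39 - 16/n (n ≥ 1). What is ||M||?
||M|| = 39

For a diagonal operator on l^2 with entries d_n, ||M|| = sup_n |d_n|. Here d_1 = 23, d_2 = 31, ..., and d_n = 39 - 16/n increases monotonically toward 39. All terms lie in [23, 39), so |d_n| = d_n and the supremum is the limit 39, which is not attained by any individual d_n. Hence ||M|| = 39.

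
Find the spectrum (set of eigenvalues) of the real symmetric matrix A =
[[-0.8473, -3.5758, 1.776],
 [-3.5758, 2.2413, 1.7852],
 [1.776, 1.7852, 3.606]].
sigma(A) ≈ {-4, 4, 5}

A is real symmetric, so its spectrum consists of real eigenvalues. Expanding the characteristic polynomial of the displayed matrix gives
  det(λ I - A) = p(λ) = λ^3 + (-5)λ^2 + (-16)λ + (79.999).
Solving p(λ) = 0 yields eigenvalues ≈ -4, 4, 5. (A is shown rounded to 4 decimals, so these recover the underlying integer eigenvalues to within that precision.)
Verification: the trace of A = 5 equals the sum of eigenvalues 5, and det(A) ≈ -79.9990 matches the eigenvalue product -80.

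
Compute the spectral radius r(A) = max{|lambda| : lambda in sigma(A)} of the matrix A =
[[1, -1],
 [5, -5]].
r(A) = 4

The eigenvalues of A are the roots of its characteristic polynomial. With M = A (coefficients from the trace and determinant):
  p(λ) = det(λ I - M) = λ^2 + 4λ.
For λ^2 + 4λ the discriminant is 16. It is a perfect square (4^2), so the roots are rational: λ = (-4 ± 4)/2 = 0, -4.
Thus the eigenvalues (to 4 decimals) are 0 (modulus 0); -4 (modulus 4). The spectral radius is the largest modulus: r(A) = 4. (Cross-check: r(A) ≤ ||A||_2 ≈ 7.2111; equality holds whenever A is normal, though it can also hold for some non-normal A.)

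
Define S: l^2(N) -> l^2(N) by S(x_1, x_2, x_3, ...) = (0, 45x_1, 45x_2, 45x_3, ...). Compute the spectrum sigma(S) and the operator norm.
sigma(S) = closed disk {z in C : |z| ≤ 45}; ||S|| = 45

Note S = 45·U where U is the unit right shift (U x)_k = x_{k-1} (with x_0 := 0); so ||S|| = 45||U|| and sigma(S) = 45·sigma(U). ||S x||^2 = sum_{k≥1} |45x_k|^2 = 2025||x||^2, so ||S|| = 45 and sigma(S) ⊂ {|z| ≤ 45}. For any |lambda| < 45, the equation (S - lambda I) x = 0 forces x_1 = 0, then 45x_k = lambda x_{k+1} ⇒ x = 0, so S has no eigenvalues. But (S - lambda I) is not surjective for |lambda| < 45: solving (S - lambda I) x = e_1 would require x_n proportional to (lambda/45)^(-n), which is not in l^2. So every |lambda| < 45 lies in the residual spectrum. The boundary |lambda| = 45 is in the approximate point spectrum (the spectrum is closed). Hence sigma(S) is the closed disk of radius 45.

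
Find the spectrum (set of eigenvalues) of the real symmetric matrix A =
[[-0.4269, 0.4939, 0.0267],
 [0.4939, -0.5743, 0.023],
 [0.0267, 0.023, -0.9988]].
sigma(A) ≈ {-1, 0} (-1 with multiplicity 2)

A is real symmetric, so its spectrum consists of real eigenvalues. Expanding the characteristic polynomial of the displayed matrix gives
  det(λ I - A) = p(λ) = λ^3 + (2)λ^2 + (1)λ + (0).
Solving p(λ) = 0 yields eigenvalues ≈ -1, -1, 0. (A is shown rounded to 4 decimals, so these recover the underlying integer eigenvalues to within that precision.)
Verification: the trace of A = -2 equals the sum of eigenvalues -2, and det(A) ≈ 0.0000 matches the eigenvalue product 0.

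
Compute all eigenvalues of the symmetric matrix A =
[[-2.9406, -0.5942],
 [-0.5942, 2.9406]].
sigma(A) ≈ {-3, 3}

A is real symmetric, so its spectrum consists of real eigenvalues. Expanding the characteristic polynomial of the displayed matrix gives
  det(λ I - A) = p(λ) = λ^2 + (0)λ + (-9).
Solving p(λ) = 0 yields eigenvalues ≈ -3, 3. (A is shown rounded to 4 decimals, so these recover the underlying integer eigenvalues to within that precision.)
Verification: the trace of A = 0 equals the sum of eigenvalues 0, and det(A) ≈ -9.0002 matches the eigenvalue product -9.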